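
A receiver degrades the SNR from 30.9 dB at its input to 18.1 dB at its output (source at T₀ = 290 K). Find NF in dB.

12.8 dB

NF (dB) = SNR_in(dB) − SNR_out(dB) when the source is at T₀
NF = 30.9 − 18.1 = 12.8 dB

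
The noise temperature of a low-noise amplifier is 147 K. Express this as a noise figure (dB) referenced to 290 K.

1.78 dB

F = 1 + T_e/T₀ = 1 + 147/290 = 1.5069
NF = 10 log₁₀(1.5069) = 1.78 dB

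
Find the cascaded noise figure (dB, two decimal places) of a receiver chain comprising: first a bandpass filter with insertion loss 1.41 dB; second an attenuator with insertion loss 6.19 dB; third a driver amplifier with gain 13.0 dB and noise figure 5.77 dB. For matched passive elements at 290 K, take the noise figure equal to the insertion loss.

Convert to linear (a loss of L dB is a gain of −L dB): F_i = 10^(NF_i/10), G_i = 10^(G_i,dB/10)
  Stage 1: F_1 = 10^(1.41/10) = 1.384, G_1 = 10^(−1.41/10) = 0.7228
  Stage 2: F_2 = 10^(6.19/10) = 4.159, G_2 = 10^(−6.19/10) = 0.2404
  Stage 3: F_3 = 10^(5.77/10) = 3.776, G_3 = 10^(13.0/10) = 19.95
Friis cascade:
  F = 1.384 + (4.159 − 1)/0.7228 + (3.776 − 1)/0.1738 = 21.73
NF = 10 log₁₀(21.73) = 13.37 dB

13.37 dB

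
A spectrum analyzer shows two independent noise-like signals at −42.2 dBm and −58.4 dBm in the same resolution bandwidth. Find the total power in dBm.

−42.1 dBm

Convert to linear, add, convert back:
P₁ = 6.03×10⁻⁸ W, P₂ = 1.45×10⁻⁹ W
P_tot = 6.17×10⁻⁸ W → 10 log₁₀(P_tot / 10⁻³) = −42.1 dBm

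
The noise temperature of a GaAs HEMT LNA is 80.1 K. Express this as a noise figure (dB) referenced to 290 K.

1.06 dB

F = 1 + T_e/T₀ = 1 + 80.1/290 = 1.27621
NF = 10 log₁₀(1.27621) = 1.06 dB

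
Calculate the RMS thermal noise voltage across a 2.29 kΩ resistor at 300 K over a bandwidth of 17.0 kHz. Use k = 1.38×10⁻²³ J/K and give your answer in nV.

V_n = √(4kTRB)
4kTRB = 4 × 1.38×10⁻²³ × 300 × 2.29×10³ × 1.70×10⁴ = 6.45×10⁻¹³ V²
V_n = √(6.45×10⁻¹³) = 8.03×10⁻⁷ V = 803 nV

803 nV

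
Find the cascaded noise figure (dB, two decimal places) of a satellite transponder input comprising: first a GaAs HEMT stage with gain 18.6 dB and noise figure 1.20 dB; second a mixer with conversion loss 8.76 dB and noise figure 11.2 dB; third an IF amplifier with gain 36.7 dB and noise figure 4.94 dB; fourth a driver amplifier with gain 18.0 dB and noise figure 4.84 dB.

2.32 dB

Convert to linear (a loss of L dB is a gain of −L dB): F_i = 10^(NF_i/10), G_i = 10^(G_i,dB/10)
  Stage 1: F_1 = 10^(1.20/10) = 1.318, G_1 = 10^(18.6/10) = 72.44
  Stage 2: F_2 = 10^(11.2/10) = 13.18, G_2 = 10^(−8.76/10) = 0.1330
  Stage 3: F_3 = 10^(4.94/10) = 3.119, G_3 = 10^(36.7/10) = 4677
  Stage 4: F_4 = 10^(4.84/10) = 3.048, G_4 = 10^(18.0/10) = 63.10
Friis cascade:
  F = 1.318 + (13.18 − 1)/72.44 + (3.119 − 1)/9.638 + (3.048 − 1)/4.508×10⁴ = 1.706
NF = 10 log₁₀(1.706) = 2.32 dB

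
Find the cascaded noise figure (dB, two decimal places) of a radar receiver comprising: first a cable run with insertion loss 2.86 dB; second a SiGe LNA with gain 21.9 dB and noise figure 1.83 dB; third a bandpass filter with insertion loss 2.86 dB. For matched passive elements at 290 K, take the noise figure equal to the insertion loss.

4.71 dB

Convert to linear (a loss of L dB is a gain of −L dB): F_i = 10^(NF_i/10), G_i = 10^(G_i,dB/10)
  Stage 1: F_1 = 10^(2.86/10) = 1.932, G_1 = 10^(−2.86/10) = 0.5176
  Stage 2: F_2 = 10^(1.83/10) = 1.524, G_2 = 10^(21.9/10) = 154.9
  Stage 3: F_3 = 10^(2.86/10) = 1.932, G_3 = 10^(−2.86/10) = 0.5176
Friis cascade:
  F = 1.932 + (1.524 − 1)/0.5176 + (1.932 − 1)/80.17 = 2.956
NF = 10 log₁₀(2.956) = 4.71 dB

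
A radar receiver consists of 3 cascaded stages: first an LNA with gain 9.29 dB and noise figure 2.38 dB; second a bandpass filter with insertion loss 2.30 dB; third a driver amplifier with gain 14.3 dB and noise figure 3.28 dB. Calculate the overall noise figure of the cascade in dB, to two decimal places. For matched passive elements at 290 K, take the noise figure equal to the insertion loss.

Convert to linear (a loss of L dB is a gain of −L dB): F_i = 10^(NF_i/10), G_i = 10^(G_i,dB/10)
  Stage 1: F_1 = 10^(2.38/10) = 1.730, G_1 = 10^(9.29/10) = 8.492
  Stage 2: F_2 = 10^(2.30/10) = 1.698, G_2 = 10^(−2.30/10) = 0.5888
  Stage 3: F_3 = 10^(3.28/10) = 2.128, G_3 = 10^(14.3/10) = 26.92
Friis cascade:
  F = 1.730 + (1.698 − 1)/8.492 + (2.128 − 1)/5.000 = 2.038
NF = 10 log₁₀(2.038) = 3.09 dB

3.09 dB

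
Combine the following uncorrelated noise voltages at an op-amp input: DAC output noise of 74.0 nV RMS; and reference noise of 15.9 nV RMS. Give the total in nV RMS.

Uncorrelated sources add in power (mean-square): V_tot = √(ΣV_i²)
V_tot = √[(7.40×10⁻⁸)² + (1.59×10⁻⁸)²] = 7.57×10⁻⁸ V = 75.7 nV

75.7 nV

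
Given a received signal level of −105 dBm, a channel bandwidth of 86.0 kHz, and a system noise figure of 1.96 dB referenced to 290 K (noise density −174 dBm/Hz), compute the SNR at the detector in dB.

17.7 dB

Noise floor: N = −174 + 10 log₁₀(B) + NF
10 log₁₀(8.60×10⁴) = 49.34 dB
N = −174 + 49.34 + 1.96 = −122.70 dBm
SNR = P_sig − N = −105 − (−122.70) = 17.70 dB → 17.7 dB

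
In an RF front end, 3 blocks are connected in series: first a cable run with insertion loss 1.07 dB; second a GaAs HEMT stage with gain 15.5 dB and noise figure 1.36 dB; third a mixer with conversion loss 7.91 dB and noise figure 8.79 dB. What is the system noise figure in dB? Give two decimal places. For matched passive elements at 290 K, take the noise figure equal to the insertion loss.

2.98 dB

Convert to linear (a loss of L dB is a gain of −L dB): F_i = 10^(NF_i/10), G_i = 10^(G_i,dB/10)
  Stage 1: F_1 = 10^(1.07/10) = 1.279, G_1 = 10^(−1.07/10) = 0.7816
  Stage 2: F_2 = 10^(1.36/10) = 1.368, G_2 = 10^(15.5/10) = 35.48
  Stage 3: F_3 = 10^(8.79/10) = 7.568, G_3 = 10^(−7.91/10) = 0.1618
Friis cascade:
  F = 1.279 + (1.368 − 1)/0.7816 + (7.568 − 1)/27.73 = 1.987
NF = 10 log₁₀(1.987) = 2.98 dB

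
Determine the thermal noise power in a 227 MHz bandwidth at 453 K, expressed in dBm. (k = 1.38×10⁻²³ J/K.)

P_n = kTB = 1.38×10⁻²³ × 453 × 2.27×10⁸ = 1.42×10⁻¹² W
In dBm: 10 log₁₀(1.42×10⁻¹² / 10⁻³) = −88.5 dBm

−88.5 dBm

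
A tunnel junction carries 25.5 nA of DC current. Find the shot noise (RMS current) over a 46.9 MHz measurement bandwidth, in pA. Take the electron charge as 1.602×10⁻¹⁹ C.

I_n = √(2qI·B)
2qI·B = 2 × 1.602×10⁻¹⁹ × 2.55×10⁻⁸ × 4.69×10⁷ = 3.83×10⁻¹⁹ A²
I_n = √(3.83×10⁻¹⁹) = 6.19×10⁻¹⁰ A = 619 pA

619 pA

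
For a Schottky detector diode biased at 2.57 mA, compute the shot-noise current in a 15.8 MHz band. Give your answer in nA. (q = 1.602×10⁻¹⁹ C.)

114 nA

I_n = √(2qI·B)
2qI·B = 2 × 1.602×10⁻¹⁹ × 2.57×10⁻³ × 1.58×10⁷ = 1.30×10⁻¹⁴ A²
I_n = √(1.30×10⁻¹⁴) = 1.14×10⁻⁷ A = 114 nA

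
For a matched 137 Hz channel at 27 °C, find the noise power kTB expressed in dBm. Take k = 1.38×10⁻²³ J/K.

T = 27 °C + 273.15 = 300.15 K
P_n = kTB = 1.38×10⁻²³ × 300.15 × 1.37×10² = 5.67×10⁻¹⁹ W
In dBm: 10 log₁₀(5.67×10⁻¹⁹ / 10⁻³) = −152.5 dBm

−152.5 dBm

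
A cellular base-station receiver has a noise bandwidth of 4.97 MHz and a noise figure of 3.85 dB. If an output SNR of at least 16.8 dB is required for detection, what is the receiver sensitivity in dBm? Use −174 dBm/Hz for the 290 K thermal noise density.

Sensitivity = −174 + 10 log₁₀(B) + NF + SNR_min
= −174 + 66.96 + 3.85 + 16.8
= −86.39 dBm → −86.4 dBm

−86.4 dBm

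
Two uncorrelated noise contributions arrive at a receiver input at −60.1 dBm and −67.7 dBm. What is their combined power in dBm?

−59.4 dBm

Convert to linear, add, convert back:
P₁ = 9.77×10⁻¹⁰ W, P₂ = 1.70×10⁻¹⁰ W
P_tot = 1.15×10⁻⁹ W → 10 log₁₀(P_tot / 10⁻³) = −59.4 dBm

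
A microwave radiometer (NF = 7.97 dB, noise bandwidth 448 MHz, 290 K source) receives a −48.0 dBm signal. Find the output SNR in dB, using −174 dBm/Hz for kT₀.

31.5 dB

Noise floor: N = −174 + 10 log₁₀(B) + NF
10 log₁₀(4.48×10⁸) = 86.51 dB
N = −174 + 86.51 + 7.97 = −79.52 dBm
SNR = P_sig − N = −48.0 − (−79.52) = 31.52 dB → 31.5 dB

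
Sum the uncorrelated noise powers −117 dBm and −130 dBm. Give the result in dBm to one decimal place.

−116.8 dBm

Convert to linear, add, convert back:
P₁ = 2.00×10⁻¹⁵ W, P₂ = 1.00×10⁻¹⁶ W
P_tot = 2.10×10⁻¹⁵ W → 10 log₁₀(P_tot / 10⁻³) = −116.8 dBm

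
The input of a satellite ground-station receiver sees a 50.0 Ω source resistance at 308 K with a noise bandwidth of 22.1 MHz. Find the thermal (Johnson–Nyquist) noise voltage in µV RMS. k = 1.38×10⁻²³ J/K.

V_n = √(4kTRB)
4kTRB = 4 × 1.38×10⁻²³ × 308 × 5.00×10¹ × 2.21×10⁷ = 1.88×10⁻¹¹ V²
V_n = √(1.88×10⁻¹¹) = 4.33×10⁻⁶ V = 4.33 µV

4.33 µV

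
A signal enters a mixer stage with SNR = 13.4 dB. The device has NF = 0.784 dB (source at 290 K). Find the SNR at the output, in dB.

By definition F = SNR_in/SNR_out, so in dB: SNR_out = SNR_in − NF
SNR_out = 13.4 − 0.784 = 12.616 dB

12.616 dB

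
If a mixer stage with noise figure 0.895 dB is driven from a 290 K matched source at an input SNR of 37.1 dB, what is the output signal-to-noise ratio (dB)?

36.205 dB

By definition F = SNR_in/SNR_out, so in dB: SNR_out = SNR_in − NF
SNR_out = 37.1 − 0.895 = 36.205 dB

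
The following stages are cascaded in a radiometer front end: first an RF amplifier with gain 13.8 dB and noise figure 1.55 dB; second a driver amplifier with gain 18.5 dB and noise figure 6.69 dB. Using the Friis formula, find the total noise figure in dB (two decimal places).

1.99 dB

Convert to linear (a loss of L dB is a gain of −L dB): F_i = 10^(NF_i/10), G_i = 10^(G_i,dB/10)
  Stage 1: F_1 = 10^(1.55/10) = 1.429, G_1 = 10^(13.8/10) = 23.99
  Stage 2: F_2 = 10^(6.69/10) = 4.667, G_2 = 10^(18.5/10) = 70.79
Friis cascade:
  F = 1.429 + (4.667 − 1)/23.99 = 1.582
NF = 10 log₁₀(1.582) = 1.99 dB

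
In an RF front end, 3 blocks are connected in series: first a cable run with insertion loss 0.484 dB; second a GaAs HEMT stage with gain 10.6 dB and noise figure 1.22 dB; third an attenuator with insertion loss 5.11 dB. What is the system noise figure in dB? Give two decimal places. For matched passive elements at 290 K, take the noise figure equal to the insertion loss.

Convert to linear (a loss of L dB is a gain of −L dB): F_i = 10^(NF_i/10), G_i = 10^(G_i,dB/10)
  Stage 1: F_1 = 10^(0.484/10) = 1.118, G_1 = 10^(−0.484/10) = 0.8945
  Stage 2: F_2 = 10^(1.22/10) = 1.324, G_2 = 10^(10.6/10) = 11.48
  Stage 3: F_3 = 10^(5.11/10) = 3.243, G_3 = 10^(−5.11/10) = 0.3083
Friis cascade:
  F = 1.118 + (1.324 − 1)/0.8945 + (3.243 − 1)/10.27 = 1.699
NF = 10 log₁₀(1.699) = 2.30 dB

2.30 dB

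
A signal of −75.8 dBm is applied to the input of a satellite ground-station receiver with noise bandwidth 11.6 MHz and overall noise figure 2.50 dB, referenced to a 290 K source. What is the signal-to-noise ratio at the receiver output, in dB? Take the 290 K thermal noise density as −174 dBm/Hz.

Noise floor: N = −174 + 10 log₁₀(B) + NF
10 log₁₀(1.16×10⁷) = 70.64 dB
N = −174 + 70.64 + 2.50 = −100.86 dBm
SNR = P_sig − N = −75.8 − (−100.86) = 25.06 dB → 25.1 dB

25.1 dB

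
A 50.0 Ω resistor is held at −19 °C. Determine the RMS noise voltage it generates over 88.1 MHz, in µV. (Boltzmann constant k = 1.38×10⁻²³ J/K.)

T = −19 °C + 273.15 = 254.15 K
V_n = √(4kTRB)
4kTRB = 4 × 1.38×10⁻²³ × 254.15 × 5.00×10¹ × 8.81×10⁷ = 6.18×10⁻¹¹ V²
V_n = √(6.18×10⁻¹¹) = 7.86×10⁻⁶ V = 7.86 µV

7.86 µV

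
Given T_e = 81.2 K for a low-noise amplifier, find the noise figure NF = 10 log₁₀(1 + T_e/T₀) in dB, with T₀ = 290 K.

1.07 dB

F = 1 + T_e/T₀ = 1 + 81.2/290 = 1.28
NF = 10 log₁₀(1.28) = 1.07 dB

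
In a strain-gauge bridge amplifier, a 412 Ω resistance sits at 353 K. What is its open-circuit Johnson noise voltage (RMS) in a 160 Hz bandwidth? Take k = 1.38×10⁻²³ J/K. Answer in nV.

V_n = √(4kTRB)
4kTRB = 4 × 1.38×10⁻²³ × 353 × 4.12×10² × 1.60×10² = 1.28×10⁻¹⁵ V²
V_n = √(1.28×10⁻¹⁵) = 3.58×10⁻⁸ V = 35.8 nV

35.8 nV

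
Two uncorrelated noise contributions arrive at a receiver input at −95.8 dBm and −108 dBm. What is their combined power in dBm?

Convert to linear, add, convert back:
P₁ = 2.63×10⁻¹³ W, P₂ = 1.58×10⁻¹⁴ W
P_tot = 2.79×10⁻¹³ W → 10 log₁₀(P_tot / 10⁻³) = −95.5 dBm

−95.5 dBm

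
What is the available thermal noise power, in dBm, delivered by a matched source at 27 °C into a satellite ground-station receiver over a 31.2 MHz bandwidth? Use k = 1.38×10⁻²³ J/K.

−98.9 dBm

T = 27 °C + 273.15 = 300.15 K
P_n = kTB = 1.38×10⁻²³ × 300.15 × 3.12×10⁷ = 1.29×10⁻¹³ W
In dBm: 10 log₁₀(1.29×10⁻¹³ / 10⁻³) = −98.9 dBm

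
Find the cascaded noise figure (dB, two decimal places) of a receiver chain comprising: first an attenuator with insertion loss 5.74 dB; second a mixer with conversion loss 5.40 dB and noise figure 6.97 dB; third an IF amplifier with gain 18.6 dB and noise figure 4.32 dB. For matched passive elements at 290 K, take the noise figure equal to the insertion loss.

16.11 dB

Convert to linear (a loss of L dB is a gain of −L dB): F_i = 10^(NF_i/10), G_i = 10^(G_i,dB/10)
  Stage 1: F_1 = 10^(5.74/10) = 3.750, G_1 = 10^(−5.74/10) = 0.2667
  Stage 2: F_2 = 10^(6.97/10) = 4.977, G_2 = 10^(−5.40/10) = 0.2884
  Stage 3: F_3 = 10^(4.32/10) = 2.704, G_3 = 10^(18.6/10) = 72.44
Friis cascade:
  F = 3.750 + (4.977 − 1)/0.2667 + (2.704 − 1)/0.07691 = 40.82
NF = 10 log₁₀(40.82) = 16.11 dB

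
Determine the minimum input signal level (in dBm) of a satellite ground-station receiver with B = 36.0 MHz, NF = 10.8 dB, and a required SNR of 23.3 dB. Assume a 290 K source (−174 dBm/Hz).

Sensitivity = −174 + 10 log₁₀(B) + NF + SNR_min
= −174 + 75.56 + 10.8 + 23.3
= −64.34 dBm → −64.3 dBm

−64.3 dBm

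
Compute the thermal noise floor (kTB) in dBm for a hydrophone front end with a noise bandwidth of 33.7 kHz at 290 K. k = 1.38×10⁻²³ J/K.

−128.7 dBm

P_n = kTB = 1.38×10⁻²³ × 290 × 3.37×10⁴ = 1.35×10⁻¹⁶ W
In dBm: 10 log₁₀(1.35×10⁻¹⁶ / 10⁻³) = −128.7 dBm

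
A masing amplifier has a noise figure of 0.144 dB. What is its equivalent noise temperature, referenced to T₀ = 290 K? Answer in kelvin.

9.78 K

F = 10^(0.144/10) = 1.03371
T_e = (F − 1)·T₀ = (1.03371 − 1) × 290 = 9.78 K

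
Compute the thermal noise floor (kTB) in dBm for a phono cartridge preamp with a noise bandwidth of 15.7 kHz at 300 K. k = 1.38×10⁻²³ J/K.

P_n = kTB = 1.38×10⁻²³ × 300 × 1.57×10⁴ = 6.50×10⁻¹⁷ W
In dBm: 10 log₁₀(6.50×10⁻¹⁷ / 10⁻³) = −131.9 dBm

−131.9 dBm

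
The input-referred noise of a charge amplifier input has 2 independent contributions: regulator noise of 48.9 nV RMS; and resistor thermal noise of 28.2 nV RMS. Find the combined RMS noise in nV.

56.4 nV

Uncorrelated sources add in power (mean-square): V_tot = √(ΣV_i²)
V_tot = √[(4.89×10⁻⁸)² + (2.82×10⁻⁸)²] = 5.64×10⁻⁸ V = 56.4 nV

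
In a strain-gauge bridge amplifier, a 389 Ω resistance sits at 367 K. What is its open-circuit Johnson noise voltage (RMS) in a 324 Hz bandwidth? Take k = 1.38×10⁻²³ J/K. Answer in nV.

50.5 nV

V_n = √(4kTRB)
4kTRB = 4 × 1.38×10⁻²³ × 367 × 3.89×10² × 3.24×10² = 2.55×10⁻¹⁵ V²
V_n = √(2.55×10⁻¹⁵) = 5.05×10⁻⁸ V = 50.5 nV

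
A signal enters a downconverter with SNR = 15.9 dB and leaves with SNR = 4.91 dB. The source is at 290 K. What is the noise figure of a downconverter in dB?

NF (dB) = SNR_in(dB) − SNR_out(dB) when the source is at T₀
NF = 15.9 − 4.91 = 10.99 dB

10.99 dB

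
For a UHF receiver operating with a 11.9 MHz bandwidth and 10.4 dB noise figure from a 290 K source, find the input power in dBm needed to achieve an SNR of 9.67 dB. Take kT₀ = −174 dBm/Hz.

Sensitivity = −174 + 10 log₁₀(B) + NF + SNR_min
= −174 + 70.76 + 10.4 + 9.67
= −83.17 dBm → −83.2 dBm

−83.2 dBm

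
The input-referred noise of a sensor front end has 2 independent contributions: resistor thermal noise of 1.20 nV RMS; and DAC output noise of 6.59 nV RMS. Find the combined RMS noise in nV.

Uncorrelated sources add in power (mean-square): V_tot = √(ΣV_i²)
V_tot = √[(1.20×10⁻⁹)² + (6.59×10⁻⁹)²] = 6.70×10⁻⁹ V = 6.70 nV

6.70 nV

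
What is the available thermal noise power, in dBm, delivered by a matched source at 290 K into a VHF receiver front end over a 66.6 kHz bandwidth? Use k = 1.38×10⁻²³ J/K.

−125.7 dBm

P_n = kTB = 1.38×10⁻²³ × 290 × 6.66×10⁴ = 2.67×10⁻¹⁶ W
In dBm: 10 log₁₀(2.67×10⁻¹⁶ / 10⁻³) = −125.7 dBm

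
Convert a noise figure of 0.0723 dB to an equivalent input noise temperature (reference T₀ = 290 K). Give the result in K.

F = 10^(0.0723/10) = 1.01679
T_e = (F − 1)·T₀ = (1.01679 − 1) × 290 = 4.87 K

4.87 K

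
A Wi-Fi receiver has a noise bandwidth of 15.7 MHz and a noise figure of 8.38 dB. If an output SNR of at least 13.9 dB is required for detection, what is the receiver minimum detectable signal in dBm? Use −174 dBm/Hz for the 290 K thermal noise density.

Sensitivity = −174 + 10 log₁₀(B) + NF + SNR_min
= −174 + 71.96 + 8.38 + 13.9
= −79.76 dBm → −79.8 dBm

−79.8 dBm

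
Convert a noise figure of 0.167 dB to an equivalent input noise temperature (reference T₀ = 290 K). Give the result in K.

11.4 K

F = 10^(0.167/10) = 1.0392
T_e = (F − 1)·T₀ = (1.0392 − 1) × 290 = 11.4 K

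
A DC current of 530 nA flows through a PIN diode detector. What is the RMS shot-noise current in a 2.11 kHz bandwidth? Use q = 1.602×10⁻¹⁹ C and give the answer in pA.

I_n = √(2qI·B)
2qI·B = 2 × 1.602×10⁻¹⁹ × 5.30×10⁻⁷ × 2.11×10³ = 3.58×10⁻²² A²
I_n = √(3.58×10⁻²²) = 1.89×10⁻¹¹ A = 18.9 pA

18.9 pA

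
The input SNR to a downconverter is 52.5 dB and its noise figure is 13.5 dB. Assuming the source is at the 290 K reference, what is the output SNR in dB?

39.0 dB

By definition F = SNR_in/SNR_out, so in dB: SNR_out = SNR_in − NF
SNR_out = 52.5 − 13.5 = 39.0 dB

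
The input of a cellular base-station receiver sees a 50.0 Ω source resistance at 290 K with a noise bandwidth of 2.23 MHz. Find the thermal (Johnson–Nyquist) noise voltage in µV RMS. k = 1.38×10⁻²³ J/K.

V_n = √(4kTRB)
4kTRB = 4 × 1.38×10⁻²³ × 290 × 5.00×10¹ × 2.23×10⁶ = 1.78×10⁻¹² V²
V_n = √(1.78×10⁻¹²) = 1.34×10⁻⁶ V = 1.34 µV

1.34 µV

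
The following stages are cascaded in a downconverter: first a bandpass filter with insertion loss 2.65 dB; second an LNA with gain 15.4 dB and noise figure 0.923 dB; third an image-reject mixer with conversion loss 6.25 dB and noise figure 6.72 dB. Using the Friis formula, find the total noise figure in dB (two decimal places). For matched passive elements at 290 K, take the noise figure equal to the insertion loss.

Convert to linear (a loss of L dB is a gain of −L dB): F_i = 10^(NF_i/10), G_i = 10^(G_i,dB/10)
  Stage 1: F_1 = 10^(2.65/10) = 1.841, G_1 = 10^(−2.65/10) = 0.5433
  Stage 2: F_2 = 10^(0.923/10) = 1.237, G_2 = 10^(15.4/10) = 34.67
  Stage 3: F_3 = 10^(6.72/10) = 4.699, G_3 = 10^(−6.25/10) = 0.2371
Friis cascade:
  F = 1.841 + (1.237 − 1)/0.5433 + (4.699 − 1)/18.84 = 2.473
NF = 10 log₁₀(2.473) = 3.93 dB

3.93 dB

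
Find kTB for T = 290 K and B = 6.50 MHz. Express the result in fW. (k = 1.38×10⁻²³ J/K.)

26.0 fW

P_n = kTB = 1.38×10⁻²³ × 290 × 6.50×10⁶ = 2.60×10⁻¹⁴ W = 26.0 fW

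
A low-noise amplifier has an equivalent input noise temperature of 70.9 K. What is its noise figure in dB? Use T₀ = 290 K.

0.950 dB

F = 1 + T_e/T₀ = 1 + 70.9/290 = 1.24448
NF = 10 log₁₀(1.24448) = 0.950 dB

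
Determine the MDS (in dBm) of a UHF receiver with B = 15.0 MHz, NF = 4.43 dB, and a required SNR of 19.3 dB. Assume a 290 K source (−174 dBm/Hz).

−78.5 dBm

Sensitivity = −174 + 10 log₁₀(B) + NF + SNR_min
= −174 + 71.76 + 4.43 + 19.3
= −78.51 dBm → −78.5 dBm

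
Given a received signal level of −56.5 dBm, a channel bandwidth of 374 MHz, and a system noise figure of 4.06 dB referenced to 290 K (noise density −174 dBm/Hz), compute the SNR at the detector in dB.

27.7 dB

Noise floor: N = −174 + 10 log₁₀(B) + NF
10 log₁₀(3.74×10⁸) = 85.73 dB
N = −174 + 85.73 + 4.06 = −84.21 dBm
SNR = P_sig − N = −56.5 − (−84.21) = 27.71 dB → 27.7 dB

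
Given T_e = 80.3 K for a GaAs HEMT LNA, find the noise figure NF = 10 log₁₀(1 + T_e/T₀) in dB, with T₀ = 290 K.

1.06 dB

F = 1 + T_e/T₀ = 1 + 80.3/290 = 1.2769
NF = 10 log₁₀(1.2769) = 1.06 dB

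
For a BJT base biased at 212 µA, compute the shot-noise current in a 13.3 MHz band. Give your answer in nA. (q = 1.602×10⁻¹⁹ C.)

I_n = √(2qI·B)
2qI·B = 2 × 1.602×10⁻¹⁹ × 2.12×10⁻⁴ × 1.33×10⁷ = 9.03×10⁻¹⁶ A²
I_n = √(9.03×10⁻¹⁶) = 3.01×10⁻⁸ A = 30.1 nA

30.1 nA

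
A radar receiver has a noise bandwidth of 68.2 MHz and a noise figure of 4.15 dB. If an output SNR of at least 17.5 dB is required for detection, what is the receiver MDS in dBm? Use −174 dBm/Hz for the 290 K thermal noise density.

−74.0 dBm

Sensitivity = −174 + 10 log₁₀(B) + NF + SNR_min
= −174 + 78.34 + 4.15 + 17.5
= −74.01 dBm → −74.0 dBm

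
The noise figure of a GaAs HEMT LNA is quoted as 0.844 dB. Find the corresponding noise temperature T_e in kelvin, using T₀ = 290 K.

F = 10^(0.844/10) = 1.21451
T_e = (F − 1)·T₀ = (1.21451 − 1) × 290 = 62.2 K

62.2 K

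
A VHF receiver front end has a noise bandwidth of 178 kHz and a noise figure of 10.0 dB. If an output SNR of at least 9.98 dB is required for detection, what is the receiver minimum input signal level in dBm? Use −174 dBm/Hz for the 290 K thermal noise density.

Sensitivity = −174 + 10 log₁₀(B) + NF + SNR_min
= −174 + 52.5 + 10.0 + 9.98
= −101.52 dBm → −101.5 dBm

−101.5 dBm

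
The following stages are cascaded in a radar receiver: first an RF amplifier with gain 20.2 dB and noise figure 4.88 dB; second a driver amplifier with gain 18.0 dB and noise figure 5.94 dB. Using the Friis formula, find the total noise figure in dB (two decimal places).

4.92 dB

Convert to linear (a loss of L dB is a gain of −L dB): F_i = 10^(NF_i/10), G_i = 10^(G_i,dB/10)
  Stage 1: F_1 = 10^(4.88/10) = 3.076, G_1 = 10^(20.2/10) = 104.7
  Stage 2: F_2 = 10^(5.94/10) = 3.926, G_2 = 10^(18.0/10) = 63.10
Friis cascade:
  F = 3.076 + (3.926 − 1)/104.7 = 3.104
NF = 10 log₁₀(3.104) = 4.92 dB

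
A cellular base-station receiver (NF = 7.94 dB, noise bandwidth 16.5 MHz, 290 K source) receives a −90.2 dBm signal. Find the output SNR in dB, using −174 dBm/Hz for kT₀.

Noise floor: N = −174 + 10 log₁₀(B) + NF
10 log₁₀(1.65×10⁷) = 72.17 dB
N = −174 + 72.17 + 7.94 = −93.89 dBm
SNR = P_sig − N = −90.2 − (−93.89) = 3.69 dB → 3.7 dB

3.7 dB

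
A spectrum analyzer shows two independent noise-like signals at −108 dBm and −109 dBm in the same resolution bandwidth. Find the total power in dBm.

Convert to linear, add, convert back:
P₁ = 1.58×10⁻¹⁴ W, P₂ = 1.26×10⁻¹⁴ W
P_tot = 2.84×10⁻¹⁴ W → 10 log₁₀(P_tot / 10⁻³) = −105.5 dBm

−105.5 dBm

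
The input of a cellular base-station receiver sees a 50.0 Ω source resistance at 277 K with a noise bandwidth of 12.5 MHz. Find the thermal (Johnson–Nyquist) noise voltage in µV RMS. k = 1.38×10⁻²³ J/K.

3.09 µV

V_n = √(4kTRB)
4kTRB = 4 × 1.38×10⁻²³ × 277 × 5.00×10¹ × 1.25×10⁷ = 9.56×10⁻¹² V²
V_n = √(9.56×10⁻¹²) = 3.09×10⁻⁶ V = 3.09 µV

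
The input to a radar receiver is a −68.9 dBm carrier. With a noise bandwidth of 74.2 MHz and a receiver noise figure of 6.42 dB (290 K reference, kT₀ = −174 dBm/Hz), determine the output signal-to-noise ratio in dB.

20.0 dB

Noise floor: N = −174 + 10 log₁₀(B) + NF
10 log₁₀(7.42×10⁷) = 78.7 dB
N = −174 + 78.7 + 6.42 = −88.88 dBm
SNR = P_sig − N = −68.9 − (−88.88) = 19.98 dB → 20.0 dB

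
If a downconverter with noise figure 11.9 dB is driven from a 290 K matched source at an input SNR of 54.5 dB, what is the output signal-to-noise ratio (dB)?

By definition F = SNR_in/SNR_out, so in dB: SNR_out = SNR_in − NF
SNR_out = 54.5 − 11.9 = 42.6 dB

42.6 dB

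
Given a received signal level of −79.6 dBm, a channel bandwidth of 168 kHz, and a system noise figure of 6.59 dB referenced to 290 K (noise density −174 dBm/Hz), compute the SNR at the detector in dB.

Noise floor: N = −174 + 10 log₁₀(B) + NF
10 log₁₀(1.68×10⁵) = 52.25 dB
N = −174 + 52.25 + 6.59 = −115.16 dBm
SNR = P_sig − N = −79.6 − (−115.16) = 35.56 dB → 35.6 dB

35.6 dB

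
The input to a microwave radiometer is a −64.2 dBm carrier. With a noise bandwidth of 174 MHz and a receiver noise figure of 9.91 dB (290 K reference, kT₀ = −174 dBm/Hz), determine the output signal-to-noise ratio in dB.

17.5 dB

Noise floor: N = −174 + 10 log₁₀(B) + NF
10 log₁₀(1.74×10⁸) = 82.41 dB
N = −174 + 82.41 + 9.91 = −81.68 dBm
SNR = P_sig − N = −64.2 − (−81.68) = 17.48 dB → 17.5 dB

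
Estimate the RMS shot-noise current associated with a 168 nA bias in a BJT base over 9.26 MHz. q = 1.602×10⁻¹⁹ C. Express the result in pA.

706 pA

I_n = √(2qI·B)
2qI·B = 2 × 1.602×10⁻¹⁹ × 1.68×10⁻⁷ × 9.26×10⁶ = 4.98×10⁻¹⁹ A²
I_n = √(4.98×10⁻¹⁹) = 7.06×10⁻¹⁰ A = 706 pA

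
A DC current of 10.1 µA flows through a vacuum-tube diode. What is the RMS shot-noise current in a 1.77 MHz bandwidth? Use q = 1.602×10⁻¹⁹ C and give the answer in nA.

I_n = √(2qI·B)
2qI·B = 2 × 1.602×10⁻¹⁹ × 1.01×10⁻⁵ × 1.77×10⁶ = 5.73×10⁻¹⁸ A²
I_n = √(5.73×10⁻¹⁸) = 2.39×10⁻⁹ A = 2.39 nA

2.39 nA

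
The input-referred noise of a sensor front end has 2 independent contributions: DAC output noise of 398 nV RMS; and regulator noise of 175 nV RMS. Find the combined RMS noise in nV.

435 nV

Uncorrelated sources add in power (mean-square): V_tot = √(ΣV_i²)
V_tot = √[(3.98×10⁻⁷)² + (1.75×10⁻⁷)²] = 4.35×10⁻⁷ V = 435 nV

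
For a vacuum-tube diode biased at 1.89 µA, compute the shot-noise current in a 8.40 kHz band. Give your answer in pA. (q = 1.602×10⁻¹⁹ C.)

I_n = √(2qI·B)
2qI·B = 2 × 1.602×10⁻¹⁹ × 1.89×10⁻⁶ × 8.40×10³ = 5.09×10⁻²¹ A²
I_n = √(5.09×10⁻²¹) = 7.13×10⁻¹¹ A = 71.3 pA

71.3 pA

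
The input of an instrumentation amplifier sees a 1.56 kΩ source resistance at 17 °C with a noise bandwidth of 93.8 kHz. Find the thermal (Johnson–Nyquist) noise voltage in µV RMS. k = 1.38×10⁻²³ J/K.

1.53 µV

T = 17 °C + 273.15 = 290.15 K
V_n = √(4kTRB)
4kTRB = 4 × 1.38×10⁻²³ × 290.15 × 1.56×10³ × 9.38×10⁴ = 2.34×10⁻¹² V²
V_n = √(2.34×10⁻¹²) = 1.53×10⁻⁶ V = 1.53 µV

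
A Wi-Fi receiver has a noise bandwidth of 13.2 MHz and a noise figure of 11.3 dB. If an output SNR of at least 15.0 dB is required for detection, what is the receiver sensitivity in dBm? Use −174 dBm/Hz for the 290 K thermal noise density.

−76.5 dBm

Sensitivity = −174 + 10 log₁₀(B) + NF + SNR_min
= −174 + 71.21 + 11.3 + 15.0
= −76.49 dBm → −76.5 dBm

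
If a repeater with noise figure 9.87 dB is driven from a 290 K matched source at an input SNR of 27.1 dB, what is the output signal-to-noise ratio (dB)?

By definition F = SNR_in/SNR_out, so in dB: SNR_out = SNR_in − NF
SNR_out = 27.1 − 9.87 = 17.23 dB

17.23 dB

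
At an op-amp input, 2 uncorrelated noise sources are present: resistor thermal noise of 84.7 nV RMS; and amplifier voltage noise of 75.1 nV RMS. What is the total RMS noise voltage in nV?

Uncorrelated sources add in power (mean-square): V_tot = √(ΣV_i²)
V_tot = √[(8.47×10⁻⁸)² + (7.51×10⁻⁸)²] = 1.13×10⁻⁷ V = 113 nV

113 nV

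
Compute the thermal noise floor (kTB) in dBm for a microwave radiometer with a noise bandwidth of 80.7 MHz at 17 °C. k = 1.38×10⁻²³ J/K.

T = 17 °C + 273.15 = 290.15 K
P_n = kTB = 1.38×10⁻²³ × 290.15 × 8.07×10⁷ = 3.23×10⁻¹³ W
In dBm: 10 log₁₀(3.23×10⁻¹³ / 10⁻³) = −94.9 dBm

−94.9 dBm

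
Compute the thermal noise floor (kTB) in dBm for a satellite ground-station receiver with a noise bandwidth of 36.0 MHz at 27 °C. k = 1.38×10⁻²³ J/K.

T = 27 °C + 273.15 = 300.15 K
P_n = kTB = 1.38×10⁻²³ × 300.15 × 3.60×10⁷ = 1.49×10⁻¹³ W
In dBm: 10 log₁₀(1.49×10⁻¹³ / 10⁻³) = −98.3 dBm

−98.3 dBm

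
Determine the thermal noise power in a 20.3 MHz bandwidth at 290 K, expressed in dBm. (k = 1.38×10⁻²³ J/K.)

P_n = kTB = 1.38×10⁻²³ × 290 × 2.03×10⁷ = 8.12×10⁻¹⁴ W
In dBm: 10 log₁₀(8.12×10⁻¹⁴ / 10⁻³) = −100.9 dBm

−100.9 dBm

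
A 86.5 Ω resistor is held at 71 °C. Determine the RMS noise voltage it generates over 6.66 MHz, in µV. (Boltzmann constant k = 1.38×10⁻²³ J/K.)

3.31 µV

T = 71 °C + 273.15 = 344.15 K
V_n = √(4kTRB)
4kTRB = 4 × 1.38×10⁻²³ × 344.15 × 8.65×10¹ × 6.66×10⁶ = 1.09×10⁻¹¹ V²
V_n = √(1.09×10⁻¹¹) = 3.31×10⁻⁶ V = 3.31 µV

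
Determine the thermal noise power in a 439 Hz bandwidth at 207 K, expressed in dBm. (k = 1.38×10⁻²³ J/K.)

−149.0 dBm

P_n = kTB = 1.38×10⁻²³ × 207 × 4.39×10² = 1.25×10⁻¹⁸ W
In dBm: 10 log₁₀(1.25×10⁻¹⁸ / 10⁻³) = −149.0 dBm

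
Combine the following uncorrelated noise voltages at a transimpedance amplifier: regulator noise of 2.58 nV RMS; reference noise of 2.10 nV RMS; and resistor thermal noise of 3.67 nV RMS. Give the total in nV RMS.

4.95 nV

Uncorrelated sources add in power (mean-square): V_tot = √(ΣV_i²)
V_tot = √[(2.58×10⁻⁹)² + (2.10×10⁻⁹)² + (3.67×10⁻⁹)²] = 4.95×10⁻⁹ V = 4.95 nV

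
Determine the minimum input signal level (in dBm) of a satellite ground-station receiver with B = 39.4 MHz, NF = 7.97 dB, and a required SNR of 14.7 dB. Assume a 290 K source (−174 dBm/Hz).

Sensitivity = −174 + 10 log₁₀(B) + NF + SNR_min
= −174 + 75.95 + 7.97 + 14.7
= −75.38 dBm → −75.4 dBm

−75.4 dBm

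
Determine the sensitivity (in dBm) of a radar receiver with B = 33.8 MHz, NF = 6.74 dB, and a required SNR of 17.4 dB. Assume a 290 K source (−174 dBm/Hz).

−74.6 dBm

Sensitivity = −174 + 10 log₁₀(B) + NF + SNR_min
= −174 + 75.29 + 6.74 + 17.4
= −74.57 dBm → −74.6 dBm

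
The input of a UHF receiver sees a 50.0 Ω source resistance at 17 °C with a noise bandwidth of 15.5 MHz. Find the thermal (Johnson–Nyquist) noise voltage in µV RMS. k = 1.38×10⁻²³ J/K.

T = 17 °C + 273.15 = 290.15 K
V_n = √(4kTRB)
4kTRB = 4 × 1.38×10⁻²³ × 290.15 × 5.00×10¹ × 1.55×10⁷ = 1.24×10⁻¹¹ V²
V_n = √(1.24×10⁻¹¹) = 3.52×10⁻⁶ V = 3.52 µV

3.52 µV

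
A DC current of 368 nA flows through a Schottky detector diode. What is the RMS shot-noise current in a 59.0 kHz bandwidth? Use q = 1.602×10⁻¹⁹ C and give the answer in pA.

I_n = √(2qI·B)
2qI·B = 2 × 1.602×10⁻¹⁹ × 3.68×10⁻⁷ × 5.90×10⁴ = 6.96×10⁻²¹ A²
I_n = √(6.96×10⁻²¹) = 8.34×10⁻¹¹ A = 83.4 pA

83.4 pA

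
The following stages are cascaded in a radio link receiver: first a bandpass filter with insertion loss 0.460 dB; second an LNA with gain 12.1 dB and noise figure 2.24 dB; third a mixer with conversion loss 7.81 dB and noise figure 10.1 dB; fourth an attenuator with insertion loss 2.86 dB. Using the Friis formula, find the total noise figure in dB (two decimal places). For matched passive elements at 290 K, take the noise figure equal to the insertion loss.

Convert to linear (a loss of L dB is a gain of −L dB): F_i = 10^(NF_i/10), G_i = 10^(G_i,dB/10)
  Stage 1: F_1 = 10^(0.460/10) = 1.112, G_1 = 10^(−0.460/10) = 0.8995
  Stage 2: F_2 = 10^(2.24/10) = 1.675, G_2 = 10^(12.1/10) = 16.22
  Stage 3: F_3 = 10^(10.1/10) = 10.23, G_3 = 10^(−7.81/10) = 0.1656
  Stage 4: F_4 = 10^(2.86/10) = 1.932, G_4 = 10^(−2.86/10) = 0.5176
Friis cascade:
  F = 1.112 + (1.675 − 1)/0.8995 + (10.23 − 1)/14.59 + (1.932 − 1)/2.415 = 2.881
NF = 10 log₁₀(2.881) = 4.60 dB

4.60 dB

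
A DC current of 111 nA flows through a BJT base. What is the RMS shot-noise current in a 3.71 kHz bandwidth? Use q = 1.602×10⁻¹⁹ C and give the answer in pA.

I_n = √(2qI·B)
2qI·B = 2 × 1.602×10⁻¹⁹ × 1.11×10⁻⁷ × 3.71×10³ = 1.32×10⁻²² A²
I_n = √(1.32×10⁻²²) = 1.15×10⁻¹¹ A = 11.5 pA

11.5 pA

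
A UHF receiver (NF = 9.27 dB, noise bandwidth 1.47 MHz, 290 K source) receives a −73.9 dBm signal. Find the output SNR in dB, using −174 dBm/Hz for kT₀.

Noise floor: N = −174 + 10 log₁₀(B) + NF
10 log₁₀(1.47×10⁶) = 61.67 dB
N = −174 + 61.67 + 9.27 = −103.06 dBm
SNR = P_sig − N = −73.9 − (−103.06) = 29.16 dB → 29.2 dB

29.2 dB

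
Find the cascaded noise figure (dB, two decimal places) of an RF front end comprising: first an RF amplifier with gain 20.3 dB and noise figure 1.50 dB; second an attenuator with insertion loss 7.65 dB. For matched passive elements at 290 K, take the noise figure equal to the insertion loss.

Convert to linear (a loss of L dB is a gain of −L dB): F_i = 10^(NF_i/10), G_i = 10^(G_i,dB/10)
  Stage 1: F_1 = 10^(1.50/10) = 1.413, G_1 = 10^(20.3/10) = 107.2
  Stage 2: F_2 = 10^(7.65/10) = 5.821, G_2 = 10^(−7.65/10) = 0.1718
Friis cascade:
  F = 1.413 + (5.821 − 1)/107.2 = 1.458
NF = 10 log₁₀(1.458) = 1.64 dB

1.64 dB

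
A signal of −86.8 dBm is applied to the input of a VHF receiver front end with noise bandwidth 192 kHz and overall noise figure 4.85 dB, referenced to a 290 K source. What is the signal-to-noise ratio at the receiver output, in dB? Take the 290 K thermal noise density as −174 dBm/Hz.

Noise floor: N = −174 + 10 log₁₀(B) + NF
10 log₁₀(1.92×10⁵) = 52.83 dB
N = −174 + 52.83 + 4.85 = −116.32 dBm
SNR = P_sig − N = −86.8 − (−116.32) = 29.52 dB → 29.5 dB

29.5 dB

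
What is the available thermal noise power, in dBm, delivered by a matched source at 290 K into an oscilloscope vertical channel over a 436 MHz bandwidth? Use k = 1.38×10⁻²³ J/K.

−87.6 dBm

P_n = kTB = 1.38×10⁻²³ × 290 × 4.36×10⁸ = 1.74×10⁻¹² W
In dBm: 10 log₁₀(1.74×10⁻¹² / 10⁻³) = −87.6 dBm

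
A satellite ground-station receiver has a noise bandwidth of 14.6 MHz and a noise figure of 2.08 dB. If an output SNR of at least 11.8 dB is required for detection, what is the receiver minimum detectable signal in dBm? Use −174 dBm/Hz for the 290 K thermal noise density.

Sensitivity = −174 + 10 log₁₀(B) + NF + SNR_min
= −174 + 71.64 + 2.08 + 11.8
= −88.48 dBm → −88.5 dBm

−88.5 dBm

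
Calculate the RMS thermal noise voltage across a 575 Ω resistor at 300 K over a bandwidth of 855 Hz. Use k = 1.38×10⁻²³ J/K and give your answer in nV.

90.2 nV

V_n = √(4kTRB)
4kTRB = 4 × 1.38×10⁻²³ × 300 × 5.75×10² × 8.55×10² = 8.14×10⁻¹⁵ V²
V_n = √(8.14×10⁻¹⁵) = 9.02×10⁻⁸ V = 90.2 nV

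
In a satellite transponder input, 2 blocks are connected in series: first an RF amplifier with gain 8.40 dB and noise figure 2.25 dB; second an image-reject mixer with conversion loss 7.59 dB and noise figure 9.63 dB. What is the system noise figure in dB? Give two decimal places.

4.57 dB

Convert to linear (a loss of L dB is a gain of −L dB): F_i = 10^(NF_i/10), G_i = 10^(G_i,dB/10)
  Stage 1: F_1 = 10^(2.25/10) = 1.679, G_1 = 10^(8.40/10) = 6.918
  Stage 2: F_2 = 10^(9.63/10) = 9.183, G_2 = 10^(−7.59/10) = 0.1742
Friis cascade:
  F = 1.679 + (9.183 − 1)/6.918 = 2.862
NF = 10 log₁₀(2.862) = 4.57 dB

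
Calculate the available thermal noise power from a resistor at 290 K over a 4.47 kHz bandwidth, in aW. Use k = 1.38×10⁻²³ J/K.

P_n = kTB = 1.38×10⁻²³ × 290 × 4.47×10³ = 1.79×10⁻¹⁷ W = 17.9 aW

17.9 aW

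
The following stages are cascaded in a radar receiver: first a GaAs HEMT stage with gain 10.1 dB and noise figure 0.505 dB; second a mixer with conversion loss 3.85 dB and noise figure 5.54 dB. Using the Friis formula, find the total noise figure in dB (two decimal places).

Convert to linear (a loss of L dB is a gain of −L dB): F_i = 10^(NF_i/10), G_i = 10^(G_i,dB/10)
  Stage 1: F_1 = 10^(0.505/10) = 1.123, G_1 = 10^(10.1/10) = 10.23
  Stage 2: F_2 = 10^(5.54/10) = 3.581, G_2 = 10^(−3.85/10) = 0.4121
Friis cascade:
  F = 1.123 + (3.581 − 1)/10.23 = 1.376
NF = 10 log₁₀(1.376) = 1.38 dB

1.38 dB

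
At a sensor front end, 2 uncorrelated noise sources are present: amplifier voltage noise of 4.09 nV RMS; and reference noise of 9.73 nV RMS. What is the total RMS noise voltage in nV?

10.6 nV

Uncorrelated sources add in power (mean-square): V_tot = √(ΣV_i²)
V_tot = √[(4.09×10⁻⁹)² + (9.73×10⁻⁹)²] = 1.06×10⁻⁸ V = 10.6 nV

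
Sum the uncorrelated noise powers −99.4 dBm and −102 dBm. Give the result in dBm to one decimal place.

−97.5 dBm

Convert to linear, add, convert back:
P₁ = 1.15×10⁻¹³ W, P₂ = 6.31×10⁻¹⁴ W
P_tot = 1.78×10⁻¹³ W → 10 log₁₀(P_tot / 10⁻³) = −97.5 dBm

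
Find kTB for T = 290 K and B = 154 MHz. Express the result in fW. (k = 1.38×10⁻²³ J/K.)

P_n = kTB = 1.38×10⁻²³ × 290 × 1.54×10⁸ = 6.16×10⁻¹³ W = 616 fW

616 fW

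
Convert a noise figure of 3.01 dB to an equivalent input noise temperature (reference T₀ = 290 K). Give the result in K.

290 K

F = 10^(3.01/10) = 1.99986
T_e = (F − 1)·T₀ = (1.99986 − 1) × 290 = 290 K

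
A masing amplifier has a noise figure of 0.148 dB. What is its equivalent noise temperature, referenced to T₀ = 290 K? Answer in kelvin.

10.1 K

F = 10^(0.148/10) = 1.03467
T_e = (F − 1)·T₀ = (1.03467 − 1) × 290 = 10.1 K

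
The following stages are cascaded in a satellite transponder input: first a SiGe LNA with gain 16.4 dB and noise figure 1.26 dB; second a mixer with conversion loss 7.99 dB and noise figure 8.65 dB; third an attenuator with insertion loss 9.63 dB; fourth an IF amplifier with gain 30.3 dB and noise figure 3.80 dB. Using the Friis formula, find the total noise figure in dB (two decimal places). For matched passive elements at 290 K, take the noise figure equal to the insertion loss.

Convert to linear (a loss of L dB is a gain of −L dB): F_i = 10^(NF_i/10), G_i = 10^(G_i,dB/10)
  Stage 1: F_1 = 10^(1.26/10) = 1.337, G_1 = 10^(16.4/10) = 43.65
  Stage 2: F_2 = 10^(8.65/10) = 7.328, G_2 = 10^(−7.99/10) = 0.1589
  Stage 3: F_3 = 10^(9.63/10) = 9.183, G_3 = 10^(−9.63/10) = 0.1089
  Stage 4: F_4 = 10^(3.80/10) = 2.399, G_4 = 10^(30.3/10) = 1072
Friis cascade:
  F = 1.337 + (7.328 − 1)/43.65 + (9.183 − 1)/6.934 + (2.399 − 1)/0.7551 = 4.514
NF = 10 log₁₀(4.514) = 6.55 dB

6.55 dB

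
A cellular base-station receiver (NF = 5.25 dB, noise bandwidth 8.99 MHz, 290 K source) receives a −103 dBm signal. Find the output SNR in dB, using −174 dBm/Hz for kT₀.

−3.8 dB

Noise floor: N = −174 + 10 log₁₀(B) + NF
10 log₁₀(8.99×10⁶) = 69.54 dB
N = −174 + 69.54 + 5.25 = −99.21 dBm
SNR = P_sig − N = −103 − (−99.21) = −3.79 dB → −3.8 dB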